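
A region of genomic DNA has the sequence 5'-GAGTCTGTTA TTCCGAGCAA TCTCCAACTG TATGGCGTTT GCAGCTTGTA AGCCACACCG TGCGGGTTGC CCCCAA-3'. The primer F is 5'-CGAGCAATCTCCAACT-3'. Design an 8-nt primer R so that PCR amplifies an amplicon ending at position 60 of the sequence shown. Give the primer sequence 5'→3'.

5'-CGGTGTGG-3'

The forward primer binds at positions 14–29; the product's 3' end on the top strand is position 60.
The reverse primer anneals to the top strand over positions 53–60, i.e. to CCACACCG.
Its sequence written 5'→3' is the reverse complement: CGGTGTGG.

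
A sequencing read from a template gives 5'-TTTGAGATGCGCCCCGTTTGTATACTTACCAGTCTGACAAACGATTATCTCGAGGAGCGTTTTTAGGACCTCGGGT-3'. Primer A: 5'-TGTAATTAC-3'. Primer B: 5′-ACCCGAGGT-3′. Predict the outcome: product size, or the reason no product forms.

Primer A (TGTAATTAC) does not match the top strand, and its reverse complement GTAATTACA does not match either.
With no annealing site for primer A, no amplification occurs.

No product — primer A has no binding site in the template.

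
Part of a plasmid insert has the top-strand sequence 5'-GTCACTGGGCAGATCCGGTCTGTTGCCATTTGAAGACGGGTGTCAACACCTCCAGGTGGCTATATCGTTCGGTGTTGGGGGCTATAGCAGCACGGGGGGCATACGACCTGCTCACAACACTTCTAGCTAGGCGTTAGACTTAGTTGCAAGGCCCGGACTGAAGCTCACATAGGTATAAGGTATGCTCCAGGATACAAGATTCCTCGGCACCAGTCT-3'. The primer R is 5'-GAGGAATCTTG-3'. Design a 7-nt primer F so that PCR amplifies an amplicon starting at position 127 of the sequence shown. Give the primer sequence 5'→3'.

The reverse primer's reverse complement CAAGATTCCTC matches the template at positions 195–205; the product starts at position 127.
The forward primer is identical to the top strand over positions 127–133: CTAGGCG.

5'-CTAGGCG-3'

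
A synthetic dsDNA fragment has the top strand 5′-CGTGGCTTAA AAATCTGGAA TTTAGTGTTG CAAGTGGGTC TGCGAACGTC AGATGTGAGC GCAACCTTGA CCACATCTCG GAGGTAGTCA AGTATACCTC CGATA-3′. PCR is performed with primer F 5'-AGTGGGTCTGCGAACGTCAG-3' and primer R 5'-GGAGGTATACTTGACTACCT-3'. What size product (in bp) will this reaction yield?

Forward primer AGTGGGTCTGCGAACGTCAG is found on the top strand at positions 33–52.
Taking the reverse complement of GGAGGTATACTTGACTACCT gives AGGTAGTCAAGTATACCTCC, found at positions 82–101 on the template; the primer anneals here to the top strand with its 3' end pointing upstream.
Amplicon spans positions 33–101: 69 bp.

69 bp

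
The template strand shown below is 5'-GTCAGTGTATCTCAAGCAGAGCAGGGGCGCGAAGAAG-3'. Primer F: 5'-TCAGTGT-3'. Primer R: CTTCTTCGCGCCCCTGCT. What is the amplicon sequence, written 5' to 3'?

5'-TCAGTGTATCTCAAGCAGAGCAGGGGCGCGAAGAAG-3'

Forward primer TCAGTGT is found on the top strand at positions 2–8.
Reverse complement of the reverse primer: AGCAGGGGCGCGAAGAAG. This occurs on the top strand at positions 20–37.
The product is the template from position 2 through 37 (36 bp).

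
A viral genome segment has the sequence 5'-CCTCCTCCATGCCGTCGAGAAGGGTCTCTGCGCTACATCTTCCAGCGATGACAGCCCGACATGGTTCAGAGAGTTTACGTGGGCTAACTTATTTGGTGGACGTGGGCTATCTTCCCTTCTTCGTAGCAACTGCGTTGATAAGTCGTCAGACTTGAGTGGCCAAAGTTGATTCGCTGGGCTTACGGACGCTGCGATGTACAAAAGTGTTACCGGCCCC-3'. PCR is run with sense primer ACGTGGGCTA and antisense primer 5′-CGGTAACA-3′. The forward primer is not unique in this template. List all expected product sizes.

136 bp, 113 bp

The forward primer ACGTGGGCTA matches the top strand at positions 77–86, 100–109.
The reverse primer's reverse complement is TGTTACCG, matching at positions 205–212.
Each forward site pairs with the reverse site to give a product ending at position 212: sizes 136, 113 bp.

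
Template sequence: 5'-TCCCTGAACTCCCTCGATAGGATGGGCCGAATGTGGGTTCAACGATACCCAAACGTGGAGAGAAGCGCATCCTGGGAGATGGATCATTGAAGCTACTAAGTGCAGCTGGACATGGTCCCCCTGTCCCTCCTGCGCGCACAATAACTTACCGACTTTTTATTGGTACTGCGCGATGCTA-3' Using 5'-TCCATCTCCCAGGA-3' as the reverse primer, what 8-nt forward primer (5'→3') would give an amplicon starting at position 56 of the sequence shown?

5'-TGGAGAGA-3'

The reverse primer's reverse complement TCCTGGGAGATGGA matches the template at positions 70–83; the product starts at position 56.
The forward primer is identical to the top strand over positions 56–63: TGGAGAGA.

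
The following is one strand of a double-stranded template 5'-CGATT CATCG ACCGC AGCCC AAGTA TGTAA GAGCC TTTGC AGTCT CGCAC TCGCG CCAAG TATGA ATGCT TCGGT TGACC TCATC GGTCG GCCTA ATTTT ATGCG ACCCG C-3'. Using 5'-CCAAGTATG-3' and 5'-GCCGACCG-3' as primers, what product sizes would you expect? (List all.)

The forward primer CCAAGTATG matches the top strand at positions 19–27, 56–64.
The reverse primer's reverse complement is CGGTCGGC, matching at positions 85–92.
Each forward site pairs with the reverse site to give a product ending at position 92: sizes 74, 37 bp.

74 bp, 37 bp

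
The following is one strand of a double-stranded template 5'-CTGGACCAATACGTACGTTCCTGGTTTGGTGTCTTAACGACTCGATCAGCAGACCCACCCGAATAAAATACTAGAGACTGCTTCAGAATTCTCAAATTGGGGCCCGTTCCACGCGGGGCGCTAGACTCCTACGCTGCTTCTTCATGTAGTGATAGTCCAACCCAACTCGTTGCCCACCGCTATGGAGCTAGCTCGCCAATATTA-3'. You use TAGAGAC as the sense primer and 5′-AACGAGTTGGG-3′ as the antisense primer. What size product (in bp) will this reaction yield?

100 bp

Scanning the template, TAGAGAC occurs at positions 72–78; this primer anneals to the bottom strand there with its 3' end pointing downstream.
The reverse primer's reverse complement is CCCAACTCGTT, which matches the template at positions 161–171.
Amplicon spans positions 72–171: 100 bp.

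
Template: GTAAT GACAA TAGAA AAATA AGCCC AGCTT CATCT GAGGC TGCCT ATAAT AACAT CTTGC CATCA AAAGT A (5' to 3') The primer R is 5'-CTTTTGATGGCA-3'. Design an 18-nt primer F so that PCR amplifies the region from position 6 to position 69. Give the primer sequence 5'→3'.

The reverse primer's reverse complement TGCCATCAAAAG matches the template at positions 58–69; the product starts at position 6.
The forward primer is identical to the top strand over positions 6–23: GACAATAGAAAAATAAGC.

5'-GACAATAGAAAAATAAGC-3'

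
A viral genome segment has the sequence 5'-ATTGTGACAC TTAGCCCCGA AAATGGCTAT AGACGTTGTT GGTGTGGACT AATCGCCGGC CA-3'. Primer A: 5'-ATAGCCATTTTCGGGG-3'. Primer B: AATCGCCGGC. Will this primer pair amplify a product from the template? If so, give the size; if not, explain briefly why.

Primer A (ATAGCCATTTTCGGGG) has reverse complement CCCCGAAAATGGCTAT, which matches the top strand at positions 15–30; primer A anneals to the top strand there with its 3' end pointing upstream toward position 15.
Primer B (AATCGCCGGC) matches the top strand directly at positions 51–60; it anneals to the bottom strand with its 3' end pointing downstream toward position 60.
The 3' ends diverge (primer A extends toward position 1, primer B toward position 62), so the primers never converge on a shared product.

No product — the primers' 3' ends point away from each other.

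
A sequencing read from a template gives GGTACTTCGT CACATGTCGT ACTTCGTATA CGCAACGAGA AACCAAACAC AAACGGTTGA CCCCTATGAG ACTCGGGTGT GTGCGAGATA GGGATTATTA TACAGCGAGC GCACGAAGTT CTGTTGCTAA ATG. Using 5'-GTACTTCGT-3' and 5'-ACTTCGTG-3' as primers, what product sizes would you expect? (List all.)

The forward primer GTACTTCGT matches the top strand at positions 2–10, 19–27.
The reverse primer's reverse complement is CACGAAGT, matching at positions 112–119.
Each forward site pairs with the reverse site to give a product ending at position 119: sizes 118, 101 bp.

118 bp, 101 bp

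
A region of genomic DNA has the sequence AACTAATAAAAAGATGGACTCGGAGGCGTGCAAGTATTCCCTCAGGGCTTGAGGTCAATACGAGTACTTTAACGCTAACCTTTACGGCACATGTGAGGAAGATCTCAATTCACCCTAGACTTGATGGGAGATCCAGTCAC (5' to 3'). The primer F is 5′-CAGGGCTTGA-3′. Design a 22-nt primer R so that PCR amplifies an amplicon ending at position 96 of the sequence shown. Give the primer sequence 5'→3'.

5'-TCACATGTGCCGTAAAGGTTAG-3'

The forward primer binds at positions 43–52; the product's 3' end on the top strand is position 96.
The reverse primer anneals to the top strand over positions 75–96, i.e. to CTAACCTTTACGGCACATGTGA.
Its sequence written 5'→3' is the reverse complement: TCACATGTGCCGTAAAGGTTAG.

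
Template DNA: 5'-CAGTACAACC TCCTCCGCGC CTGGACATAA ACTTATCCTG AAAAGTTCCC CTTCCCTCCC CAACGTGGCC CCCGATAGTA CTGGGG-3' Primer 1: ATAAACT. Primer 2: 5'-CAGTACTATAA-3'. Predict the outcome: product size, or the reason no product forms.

Primer 2 (CAGTACTATAA) does not match the top strand, and its reverse complement TTATAGTACTG does not match either.
With no annealing site for primer 2, no amplification occurs.

No product — primer 2 has no binding site in the template.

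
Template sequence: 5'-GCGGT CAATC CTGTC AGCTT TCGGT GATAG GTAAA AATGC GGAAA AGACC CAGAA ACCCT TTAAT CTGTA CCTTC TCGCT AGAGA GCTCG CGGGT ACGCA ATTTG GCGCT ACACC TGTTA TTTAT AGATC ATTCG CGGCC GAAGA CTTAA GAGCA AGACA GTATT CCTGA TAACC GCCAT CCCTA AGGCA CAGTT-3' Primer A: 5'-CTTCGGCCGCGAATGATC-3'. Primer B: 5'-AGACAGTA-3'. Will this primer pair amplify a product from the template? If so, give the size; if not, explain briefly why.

No product — the primers' 3' ends point away from each other.

Primer A (CTTCGGCCGCGAATGATC) has reverse complement GATCATTCGCGGCCGAAG, which matches the top strand at positions 127–144; primer A anneals to the top strand there with its 3' end pointing upstream toward position 127.
Primer B (AGACAGTA) matches the top strand directly at positions 156–163; it anneals to the bottom strand with its 3' end pointing downstream toward position 163.
The 3' ends diverge (primer A extends toward position 1, primer B toward position 195), so the primers never converge on a shared product.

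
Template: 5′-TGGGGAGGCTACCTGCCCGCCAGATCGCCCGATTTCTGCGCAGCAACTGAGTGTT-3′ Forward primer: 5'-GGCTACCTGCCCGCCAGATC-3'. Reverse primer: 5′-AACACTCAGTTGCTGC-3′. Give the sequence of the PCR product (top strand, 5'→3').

The forward primer matches the template at positions 7–26.
The reverse primer's reverse complement is GCAGCAACTGAGTGTT, which matches the template at positions 40–55.
The product is the template from position 7 through 55 (49 bp).

5'-GGCTACCTGCCCGCCAGATCGCCCGATTTCTGCGCAGCAACTGAGTGTT-3'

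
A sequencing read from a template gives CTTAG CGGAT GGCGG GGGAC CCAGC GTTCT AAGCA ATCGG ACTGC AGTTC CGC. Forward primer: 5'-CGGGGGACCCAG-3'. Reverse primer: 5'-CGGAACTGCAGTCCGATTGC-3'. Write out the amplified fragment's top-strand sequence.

5'-CGGGGGACCCAGCGTTCTAAGCAATCGGACTGCAGTTCCG-3'

Scanning the template, CGGGGGACCCAG occurs at positions 13–24; this primer anneals to the bottom strand there with its 3' end pointing downstream.
The reverse primer's reverse complement is GCAATCGGACTGCAGTTCCG, which matches the template at positions 33–52.
The product is the template from position 13 through 52 (40 bp).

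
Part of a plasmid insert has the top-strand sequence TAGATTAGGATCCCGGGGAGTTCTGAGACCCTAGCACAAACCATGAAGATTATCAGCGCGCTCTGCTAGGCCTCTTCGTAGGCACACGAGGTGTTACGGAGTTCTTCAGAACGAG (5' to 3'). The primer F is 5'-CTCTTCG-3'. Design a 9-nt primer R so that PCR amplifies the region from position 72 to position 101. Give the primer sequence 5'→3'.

5'-CTCCGTAAC-3'

The product's 3' end on the top strand is position 101.
The reverse primer anneals to the top strand over positions 93–101, i.e. to GTTACGGAG.
Its sequence written 5'→3' is the reverse complement: CTCCGTAAC.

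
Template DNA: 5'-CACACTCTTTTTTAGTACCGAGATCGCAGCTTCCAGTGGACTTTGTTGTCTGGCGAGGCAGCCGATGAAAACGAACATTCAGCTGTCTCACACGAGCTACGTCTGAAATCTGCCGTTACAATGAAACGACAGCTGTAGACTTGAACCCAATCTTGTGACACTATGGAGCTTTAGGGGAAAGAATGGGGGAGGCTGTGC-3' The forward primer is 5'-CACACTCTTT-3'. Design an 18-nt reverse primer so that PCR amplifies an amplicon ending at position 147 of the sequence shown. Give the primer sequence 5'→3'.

The forward primer binds at positions 1–10; the product's 3' end on the top strand is position 147.
The reverse primer anneals to the top strand over positions 130–147, i.e. to CAGCTGTAGACTTGAACC.
Its sequence written 5'→3' is the reverse complement: GGTTCAAGTCTACAGCTG.

5'-GGTTCAAGTCTACAGCTG-3'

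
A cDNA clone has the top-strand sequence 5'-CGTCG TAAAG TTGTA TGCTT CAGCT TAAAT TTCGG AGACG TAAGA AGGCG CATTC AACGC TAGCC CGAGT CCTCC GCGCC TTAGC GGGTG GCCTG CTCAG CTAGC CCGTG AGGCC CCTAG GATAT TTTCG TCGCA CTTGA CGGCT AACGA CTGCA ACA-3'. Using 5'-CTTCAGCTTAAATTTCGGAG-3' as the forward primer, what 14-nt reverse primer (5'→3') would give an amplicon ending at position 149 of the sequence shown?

The forward primer binds at positions 18–37; the product's 3' end on the top strand is position 149.
The reverse primer anneals to the top strand over positions 136–149, i.e. to CTTGACGGCTAACG.
Its sequence written 5'→3' is the reverse complement: CGTTAGCCGTCAAG.

5'-CGTTAGCCGTCAAG-3'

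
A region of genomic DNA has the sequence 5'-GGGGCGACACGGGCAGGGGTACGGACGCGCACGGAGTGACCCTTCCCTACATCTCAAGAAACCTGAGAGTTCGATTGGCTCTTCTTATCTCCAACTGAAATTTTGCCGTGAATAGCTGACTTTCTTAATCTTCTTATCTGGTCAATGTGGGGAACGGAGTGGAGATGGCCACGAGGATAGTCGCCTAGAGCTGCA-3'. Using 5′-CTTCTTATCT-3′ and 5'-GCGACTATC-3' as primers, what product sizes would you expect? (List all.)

The forward primer CTTCTTATCT matches the top strand at positions 81–90, 130–139.
The reverse primer's reverse complement is GATAGTCGC, matching at positions 176–184.
Each forward site pairs with the reverse site to give a product ending at position 184: sizes 104, 55 bp.

104 bp, 55 bp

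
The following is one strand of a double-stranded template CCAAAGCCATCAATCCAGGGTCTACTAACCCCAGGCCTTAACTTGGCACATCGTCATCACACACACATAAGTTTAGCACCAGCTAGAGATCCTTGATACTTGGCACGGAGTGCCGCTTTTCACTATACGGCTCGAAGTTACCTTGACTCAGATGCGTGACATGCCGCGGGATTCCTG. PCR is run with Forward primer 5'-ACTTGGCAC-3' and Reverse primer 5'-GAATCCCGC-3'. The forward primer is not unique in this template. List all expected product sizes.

134 bp, 77 bp

The forward primer ACTTGGCAC matches the top strand at positions 41–49, 98–106.
The reverse primer's reverse complement is GCGGGATTC, matching at positions 166–174.
Each forward site pairs with the reverse site to give a product ending at position 174: sizes 134, 77 bp.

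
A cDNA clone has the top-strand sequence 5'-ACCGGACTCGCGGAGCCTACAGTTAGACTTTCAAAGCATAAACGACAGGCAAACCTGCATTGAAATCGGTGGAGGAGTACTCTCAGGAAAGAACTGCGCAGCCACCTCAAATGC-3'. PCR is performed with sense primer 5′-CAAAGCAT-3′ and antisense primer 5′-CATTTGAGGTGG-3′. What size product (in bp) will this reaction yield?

Forward primer CAAAGCAT is found on the top strand at positions 32–39.
Taking the reverse complement of CATTTGAGGTGG gives CCACCTCAAATG, found at positions 102–113 on the template; the primer anneals here to the top strand with its 3' end pointing upstream.
Product length = (reverse-primer end) − (forward-primer start) + 1 = 113 − 32 + 1 = 82 bp.

82 bp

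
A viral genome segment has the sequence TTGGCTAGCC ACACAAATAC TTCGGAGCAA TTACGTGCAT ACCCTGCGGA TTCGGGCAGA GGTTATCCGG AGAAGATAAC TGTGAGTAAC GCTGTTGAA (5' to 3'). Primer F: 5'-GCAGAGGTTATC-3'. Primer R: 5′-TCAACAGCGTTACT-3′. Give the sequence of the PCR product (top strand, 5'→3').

5'-GCAGAGGTTATCCGGAGAAGATAACTGTGAGTAACGCTGTTGA-3'

Scanning the template, GCAGAGGTTATC occurs at positions 56–67; this primer anneals to the bottom strand there with its 3' end pointing downstream.
Taking the reverse complement of TCAACAGCGTTACT gives AGTAACGCTGTTGA, found at positions 85–98 on the template; the primer anneals here to the top strand with its 3' end pointing upstream.
The product is the template from position 56 through 98 (43 bp).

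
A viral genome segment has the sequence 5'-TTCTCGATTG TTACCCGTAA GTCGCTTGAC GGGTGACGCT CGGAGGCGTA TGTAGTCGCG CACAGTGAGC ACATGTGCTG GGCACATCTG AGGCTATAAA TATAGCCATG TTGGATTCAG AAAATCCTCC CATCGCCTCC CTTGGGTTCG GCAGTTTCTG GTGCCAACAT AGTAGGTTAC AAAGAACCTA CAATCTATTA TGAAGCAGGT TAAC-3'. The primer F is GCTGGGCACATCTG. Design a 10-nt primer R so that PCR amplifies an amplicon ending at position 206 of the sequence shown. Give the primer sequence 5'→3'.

5'-GCTTCATAAT-3'

The forward primer binds at positions 77–90; the product's 3' end on the top strand is position 206.
The reverse primer anneals to the top strand over positions 197–206, i.e. to ATTATGAAGC.
Its sequence written 5'→3' is the reverse complement: GCTTCATAAT.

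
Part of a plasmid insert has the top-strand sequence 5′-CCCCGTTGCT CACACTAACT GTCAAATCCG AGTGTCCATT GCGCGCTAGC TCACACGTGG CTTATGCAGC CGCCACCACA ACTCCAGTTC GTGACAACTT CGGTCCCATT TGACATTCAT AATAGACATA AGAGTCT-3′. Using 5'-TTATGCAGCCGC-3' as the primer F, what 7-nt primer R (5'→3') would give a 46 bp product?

5'-GGGACCG-3'

The forward primer binds at positions 62–73, so a 46 bp product ends at position 62 + 46 − 1 = 107.
The reverse primer anneals to the top strand over positions 101–107, i.e. to CGGTCCC.
Its sequence written 5'→3' is the reverse complement: GGGACCG.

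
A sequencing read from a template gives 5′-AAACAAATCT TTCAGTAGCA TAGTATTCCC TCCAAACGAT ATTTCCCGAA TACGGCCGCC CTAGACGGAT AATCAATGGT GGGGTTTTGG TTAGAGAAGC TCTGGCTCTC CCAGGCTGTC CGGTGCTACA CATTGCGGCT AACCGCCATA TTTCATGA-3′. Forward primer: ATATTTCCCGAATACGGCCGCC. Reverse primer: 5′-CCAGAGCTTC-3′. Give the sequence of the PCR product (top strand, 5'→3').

5'-ATATTTCCCGAATACGGCCGCCCTAGACGGATAATCAATGGTGGGGTTTTGGTTAGAGAAGCTCTGG-3'

The forward primer matches the template at positions 39–60.
Taking the reverse complement of CCAGAGCTTC gives GAAGCTCTGG, found at positions 96–105 on the template; the primer anneals here to the top strand with its 3' end pointing upstream.
The product is the template from position 39 through 105 (67 bp).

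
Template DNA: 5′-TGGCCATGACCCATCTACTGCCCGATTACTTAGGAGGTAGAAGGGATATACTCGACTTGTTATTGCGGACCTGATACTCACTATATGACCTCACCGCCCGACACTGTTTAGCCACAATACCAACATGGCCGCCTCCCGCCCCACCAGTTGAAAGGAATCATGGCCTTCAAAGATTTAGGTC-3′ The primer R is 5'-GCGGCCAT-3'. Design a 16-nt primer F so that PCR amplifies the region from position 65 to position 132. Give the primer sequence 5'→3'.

The reverse primer's reverse complement ATGGCCGC matches the template at positions 125–132; the product starts at position 65.
The forward primer is identical to the top strand over positions 65–80: GCGGACCTGATACTCA.

5'-GCGGACCTGATACTCA-3'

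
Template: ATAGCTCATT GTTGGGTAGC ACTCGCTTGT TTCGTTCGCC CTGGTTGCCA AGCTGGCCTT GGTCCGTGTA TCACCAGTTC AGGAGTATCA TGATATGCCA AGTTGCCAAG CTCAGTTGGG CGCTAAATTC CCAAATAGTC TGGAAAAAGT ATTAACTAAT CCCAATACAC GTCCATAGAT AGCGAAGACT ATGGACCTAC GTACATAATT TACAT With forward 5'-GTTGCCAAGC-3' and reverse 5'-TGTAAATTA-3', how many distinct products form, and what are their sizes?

The forward primer GTTGCCAAGC matches the top strand at positions 44–53, 102–111.
The reverse primer's reverse complement is TAATTTACA, matching at positions 206–214.
Each forward site pairs with the reverse site to give a product ending at position 214: sizes 171, 113 bp.

Two products: 171 bp, 113 bp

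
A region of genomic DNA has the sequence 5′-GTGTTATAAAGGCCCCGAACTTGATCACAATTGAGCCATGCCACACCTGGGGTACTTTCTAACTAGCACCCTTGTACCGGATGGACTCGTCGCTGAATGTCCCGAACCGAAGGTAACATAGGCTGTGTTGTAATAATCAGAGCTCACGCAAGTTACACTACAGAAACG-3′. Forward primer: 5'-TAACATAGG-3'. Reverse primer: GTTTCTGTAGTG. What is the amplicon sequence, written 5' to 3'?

The forward primer matches the template at positions 114–122.
The reverse primer's reverse complement is CACTACAGAAAC, which matches the template at positions 156–167.
The product is the template from position 114 through 167 (54 bp).

5'-TAACATAGGCTGTGTTGTAATAATCAGAGCTCACGCAAGTTACACTACAGAAAC-3'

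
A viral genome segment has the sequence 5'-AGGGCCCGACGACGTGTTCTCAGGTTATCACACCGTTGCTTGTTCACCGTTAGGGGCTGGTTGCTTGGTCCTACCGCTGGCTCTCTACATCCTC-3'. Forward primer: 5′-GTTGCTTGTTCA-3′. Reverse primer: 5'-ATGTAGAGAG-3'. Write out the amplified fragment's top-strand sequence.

5'-GTTGCTTGTTCACCGTTAGGGGCTGGTTGCTTGGTCCTACCGCTGGCTCTCTACAT-3'

Forward primer GTTGCTTGTTCA is found on the top strand at positions 35–46.
Reverse complement of the reverse primer: CTCTCTACAT. This occurs on the top strand at positions 81–90.
The product is the template from position 35 through 90 (56 bp).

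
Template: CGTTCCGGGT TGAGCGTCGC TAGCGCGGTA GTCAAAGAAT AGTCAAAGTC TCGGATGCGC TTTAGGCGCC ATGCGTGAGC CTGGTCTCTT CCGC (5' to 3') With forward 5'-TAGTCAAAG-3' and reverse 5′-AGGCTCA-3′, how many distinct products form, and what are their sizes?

Two products: 54 bp, 43 bp

The forward primer TAGTCAAAG matches the top strand at positions 29–37, 40–48.
The reverse primer's reverse complement is TGAGCCT, matching at positions 76–82.
Each forward site pairs with the reverse site to give a product ending at position 82: sizes 54, 43 bp.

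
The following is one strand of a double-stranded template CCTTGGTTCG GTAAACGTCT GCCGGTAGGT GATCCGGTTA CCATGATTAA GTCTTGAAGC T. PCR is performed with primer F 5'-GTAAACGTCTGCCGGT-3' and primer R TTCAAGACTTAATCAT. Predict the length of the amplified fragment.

Forward primer GTAAACGTCTGCCGGT is found on the top strand at positions 11–26.
Reverse complement of the reverse primer: ATGATTAAGTCTTGAA. This occurs on the top strand at positions 43–58.
Amplicon spans positions 11–58: 48 bp.

48 bp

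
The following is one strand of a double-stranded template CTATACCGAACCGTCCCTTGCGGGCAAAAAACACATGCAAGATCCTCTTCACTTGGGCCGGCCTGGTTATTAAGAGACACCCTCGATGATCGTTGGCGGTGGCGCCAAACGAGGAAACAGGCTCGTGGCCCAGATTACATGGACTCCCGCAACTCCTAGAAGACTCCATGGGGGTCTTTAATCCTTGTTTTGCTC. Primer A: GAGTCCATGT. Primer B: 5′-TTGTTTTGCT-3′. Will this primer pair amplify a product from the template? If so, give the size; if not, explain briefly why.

No product — the primers' 3' ends point away from each other.

Primer A (GAGTCCATGT) has reverse complement ACATGGACTC, which matches the top strand at positions 137–146; primer A anneals to the top strand there with its 3' end pointing upstream toward position 137.
Primer B (TTGTTTTGCT) matches the top strand directly at positions 185–194; it anneals to the bottom strand with its 3' end pointing downstream toward position 194.
The 3' ends diverge (primer A extends toward position 1, primer B toward position 195), so the primers never converge on a shared product.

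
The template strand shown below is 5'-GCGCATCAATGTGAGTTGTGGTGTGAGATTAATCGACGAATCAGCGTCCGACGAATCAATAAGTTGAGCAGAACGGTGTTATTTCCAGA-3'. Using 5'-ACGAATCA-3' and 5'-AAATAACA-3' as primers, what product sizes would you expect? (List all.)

The forward primer ACGAATCA matches the top strand at positions 36–43, 51–58.
The reverse primer's reverse complement is TGTTATTT, matching at positions 77–84.
Each forward site pairs with the reverse site to give a product ending at position 84: sizes 49, 34 bp.

49 bp, 34 bp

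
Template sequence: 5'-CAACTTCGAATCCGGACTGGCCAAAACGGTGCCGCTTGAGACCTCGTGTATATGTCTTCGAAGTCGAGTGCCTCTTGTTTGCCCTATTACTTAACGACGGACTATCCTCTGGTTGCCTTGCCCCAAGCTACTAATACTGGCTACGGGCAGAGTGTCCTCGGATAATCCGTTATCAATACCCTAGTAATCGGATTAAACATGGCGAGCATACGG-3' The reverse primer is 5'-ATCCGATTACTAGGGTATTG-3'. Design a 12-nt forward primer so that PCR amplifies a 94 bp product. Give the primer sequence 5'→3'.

The reverse primer's reverse complement CAATACCCTAGTAATCGGAT matches the template at positions 174–193, so the product ends at position 193.
A 94 bp product then starts at position 193 − 94 + 1 = 100.
The forward primer is identical to the top strand there: GACTATCCTCTG.

5'-GACTATCCTCTG-3'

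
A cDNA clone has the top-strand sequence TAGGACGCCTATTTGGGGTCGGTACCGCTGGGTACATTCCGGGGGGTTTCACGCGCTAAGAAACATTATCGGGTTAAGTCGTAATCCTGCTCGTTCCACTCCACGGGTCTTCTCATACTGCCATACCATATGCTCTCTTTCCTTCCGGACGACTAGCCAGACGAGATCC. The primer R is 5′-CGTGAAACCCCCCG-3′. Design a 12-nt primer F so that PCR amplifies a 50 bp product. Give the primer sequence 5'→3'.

5'-GACGCCTATTTG-3'

The reverse primer's reverse complement CGGGGGGTTTCACG matches the template at positions 40–53, so the product ends at position 53.
A 50 bp product then starts at position 53 − 50 + 1 = 4.
The forward primer is identical to the top strand there: GACGCCTATTTG.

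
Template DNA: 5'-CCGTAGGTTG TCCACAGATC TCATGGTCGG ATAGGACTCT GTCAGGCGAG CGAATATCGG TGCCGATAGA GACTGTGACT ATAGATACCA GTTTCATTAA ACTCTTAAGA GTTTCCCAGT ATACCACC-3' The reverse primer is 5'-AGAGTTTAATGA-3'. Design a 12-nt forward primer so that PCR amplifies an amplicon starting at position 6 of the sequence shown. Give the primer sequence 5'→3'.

The reverse primer's reverse complement TCATTAAACTCT matches the template at positions 94–105; the product starts at position 6.
The forward primer is identical to the top strand over positions 6–17: GGTTGTCCACAG.

5'-GGTTGTCCACAG-3'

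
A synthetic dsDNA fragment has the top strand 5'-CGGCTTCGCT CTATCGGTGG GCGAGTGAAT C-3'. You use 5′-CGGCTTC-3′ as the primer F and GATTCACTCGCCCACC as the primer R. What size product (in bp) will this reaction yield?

The forward primer matches the template at positions 1–7.
Taking the reverse complement of GATTCACTCGCCCACC gives GGTGGGCGAGTGAATC, found at positions 16–31 on the template; the primer anneals here to the top strand with its 3' end pointing upstream.
The product runs from position 1 to position 31, so its length is 31 − 1 + 1 = 31 bp.

31 bp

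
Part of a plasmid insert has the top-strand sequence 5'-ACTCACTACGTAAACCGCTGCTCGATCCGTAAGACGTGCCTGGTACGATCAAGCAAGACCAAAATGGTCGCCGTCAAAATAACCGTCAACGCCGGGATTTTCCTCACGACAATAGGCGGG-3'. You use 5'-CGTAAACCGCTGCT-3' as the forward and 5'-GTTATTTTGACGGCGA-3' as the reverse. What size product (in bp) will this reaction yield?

Forward primer CGTAAACCGCTGCT is found on the top strand at positions 9–22.
Taking the reverse complement of GTTATTTTGACGGCGA gives TCGCCGTCAAAATAAC, found at positions 68–83 on the template; the primer anneals here to the top strand with its 3' end pointing upstream.
Amplicon spans positions 9–83: 75 bp.

75 bp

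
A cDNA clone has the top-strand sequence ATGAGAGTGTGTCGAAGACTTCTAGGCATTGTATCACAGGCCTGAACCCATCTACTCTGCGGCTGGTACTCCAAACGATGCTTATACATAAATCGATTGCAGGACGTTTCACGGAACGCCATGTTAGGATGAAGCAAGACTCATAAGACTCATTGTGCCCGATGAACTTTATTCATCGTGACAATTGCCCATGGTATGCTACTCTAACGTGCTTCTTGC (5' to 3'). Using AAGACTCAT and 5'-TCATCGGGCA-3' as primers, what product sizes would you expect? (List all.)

30 bp, 21 bp

The forward primer AAGACTCAT matches the top strand at positions 136–144, 145–153.
The reverse primer's reverse complement is TGCCCGATGA, matching at positions 156–165.
Each forward site pairs with the reverse site to give a product ending at position 165: sizes 30, 21 bp.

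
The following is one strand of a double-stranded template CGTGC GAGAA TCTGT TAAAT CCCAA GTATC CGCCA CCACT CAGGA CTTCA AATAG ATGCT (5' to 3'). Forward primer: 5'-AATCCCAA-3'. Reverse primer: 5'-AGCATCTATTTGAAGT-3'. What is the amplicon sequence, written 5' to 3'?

Forward primer AATCCCAA is found on the top strand at positions 18–25.
Taking the reverse complement of AGCATCTATTTGAAGT gives ACTTCAAATAGATGCT, found at positions 45–60 on the template; the primer anneals here to the top strand with its 3' end pointing upstream.
The product is the template from position 18 through 60 (43 bp).

5'-AATCCCAAGTATCCGCCACCACTCAGGACTTCAAATAGATGCT-3'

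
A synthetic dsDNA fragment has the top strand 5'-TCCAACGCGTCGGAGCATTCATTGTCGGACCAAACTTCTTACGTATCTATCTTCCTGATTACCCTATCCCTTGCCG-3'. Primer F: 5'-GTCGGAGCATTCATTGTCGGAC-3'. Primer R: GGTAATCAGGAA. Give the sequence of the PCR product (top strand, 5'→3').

5'-GTCGGAGCATTCATTGTCGGACCAAACTTCTTACGTATCTATCTTCCTGATTACC-3'

Forward primer GTCGGAGCATTCATTGTCGGAC is found on the top strand at positions 9–30.
Taking the reverse complement of GGTAATCAGGAA gives TTCCTGATTACC, found at positions 52–63 on the template; the primer anneals here to the top strand with its 3' end pointing upstream.
The product is the template from position 9 through 63 (55 bp).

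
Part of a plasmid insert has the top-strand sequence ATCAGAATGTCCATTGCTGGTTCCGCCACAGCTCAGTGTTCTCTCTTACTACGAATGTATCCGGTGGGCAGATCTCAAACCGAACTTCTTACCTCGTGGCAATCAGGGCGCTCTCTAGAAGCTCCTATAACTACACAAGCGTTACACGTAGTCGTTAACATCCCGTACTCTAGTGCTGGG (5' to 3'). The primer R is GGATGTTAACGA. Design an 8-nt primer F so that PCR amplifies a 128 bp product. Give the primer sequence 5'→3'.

5'-GTGTTCTC-3'

The reverse primer's reverse complement TCGTTAACATCC matches the template at positions 152–163, so the product ends at position 163.
A 128 bp product then starts at position 163 − 128 + 1 = 36.
The forward primer is identical to the top strand there: GTGTTCTC.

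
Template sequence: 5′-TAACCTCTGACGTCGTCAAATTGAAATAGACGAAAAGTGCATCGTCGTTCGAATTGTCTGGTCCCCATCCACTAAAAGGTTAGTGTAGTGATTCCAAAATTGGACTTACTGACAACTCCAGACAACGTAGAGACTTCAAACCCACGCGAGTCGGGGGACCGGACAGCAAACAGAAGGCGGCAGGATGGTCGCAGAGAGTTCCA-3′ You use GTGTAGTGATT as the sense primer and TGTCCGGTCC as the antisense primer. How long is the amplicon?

83 bp

Forward primer GTGTAGTGATT is found on the top strand at positions 83–93.
The reverse primer's reverse complement is GGACCGGACA, which matches the template at positions 156–165.
Product length = (reverse-primer end) − (forward-primer start) + 1 = 165 − 83 + 1 = 83 bp.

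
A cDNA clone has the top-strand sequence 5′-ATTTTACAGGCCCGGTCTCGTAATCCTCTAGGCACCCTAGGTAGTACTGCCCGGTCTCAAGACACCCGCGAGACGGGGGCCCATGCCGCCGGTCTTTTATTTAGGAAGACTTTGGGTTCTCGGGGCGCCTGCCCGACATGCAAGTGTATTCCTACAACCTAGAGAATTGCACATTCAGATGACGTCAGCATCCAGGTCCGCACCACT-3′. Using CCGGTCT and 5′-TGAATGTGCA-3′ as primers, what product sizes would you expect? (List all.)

166 bp, 127 bp, 89 bp

The forward primer CCGGTCT matches the top strand at positions 12–18, 51–57, 89–95.
The reverse primer's reverse complement is TGCACATTCA, matching at positions 168–177.
Each forward site pairs with the reverse site to give a product ending at position 177: sizes 166, 127, 89 bp.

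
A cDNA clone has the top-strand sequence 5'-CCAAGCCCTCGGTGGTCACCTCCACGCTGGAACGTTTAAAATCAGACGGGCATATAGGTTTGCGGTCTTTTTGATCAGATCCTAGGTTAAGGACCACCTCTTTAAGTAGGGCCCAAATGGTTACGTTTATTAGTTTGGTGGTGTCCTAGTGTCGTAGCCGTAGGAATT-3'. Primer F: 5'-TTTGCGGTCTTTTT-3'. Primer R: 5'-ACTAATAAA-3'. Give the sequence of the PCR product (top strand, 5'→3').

Scanning the template, TTTGCGGTCTTTTT occurs at positions 59–72; this primer anneals to the bottom strand there with its 3' end pointing downstream.
Taking the reverse complement of ACTAATAAA gives TTTATTAGT, found at positions 126–134 on the template; the primer anneals here to the top strand with its 3' end pointing upstream.
The product is the template from position 59 through 134 (76 bp).

5'-TTTGCGGTCTTTTTGATCAGATCCTAGGTTAAGGACCACCTCTTTAAGTAGGGCCCAAATGGTTACGTTTATTAGT-3'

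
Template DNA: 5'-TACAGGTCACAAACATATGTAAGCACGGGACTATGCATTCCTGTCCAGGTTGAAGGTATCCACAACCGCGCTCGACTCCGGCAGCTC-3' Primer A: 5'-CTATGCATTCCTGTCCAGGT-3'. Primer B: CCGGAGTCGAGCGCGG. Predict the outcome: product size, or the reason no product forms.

Yes — a 51 bp product.

Primer A (CTATGCATTCCTGTCCAGGT) matches the top strand at positions 31–50; it acts as a forward primer.
Primer B's reverse complement is CCGCGCTCGACTCCGG, matching the top strand at positions 66–81; it acts as a reverse primer.
The 3' ends face each other across positions 31–81, giving a 51 bp product.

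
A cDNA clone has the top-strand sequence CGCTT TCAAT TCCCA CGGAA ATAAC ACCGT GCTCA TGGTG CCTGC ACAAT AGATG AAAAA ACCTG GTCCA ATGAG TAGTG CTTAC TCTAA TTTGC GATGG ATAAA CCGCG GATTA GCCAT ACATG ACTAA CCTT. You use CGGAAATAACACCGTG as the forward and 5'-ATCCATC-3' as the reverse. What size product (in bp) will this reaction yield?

Scanning the template, CGGAAATAACACCGTG occurs at positions 16–31; this primer anneals to the bottom strand there with its 3' end pointing downstream.
The reverse primer's reverse complement is GATGGAT, which matches the template at positions 96–102.
The product runs from position 16 to position 102, so its length is 102 − 16 + 1 = 87 bp.

87 bp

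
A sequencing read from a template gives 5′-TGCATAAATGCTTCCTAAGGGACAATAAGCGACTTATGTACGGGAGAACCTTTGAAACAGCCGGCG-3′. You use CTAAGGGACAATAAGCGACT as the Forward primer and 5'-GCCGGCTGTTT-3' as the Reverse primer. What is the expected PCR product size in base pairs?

The forward primer matches the template at positions 15–34.
Reverse complement of the reverse primer: AAACAGCCGGC. This occurs on the top strand at positions 55–65.
Product length = (reverse-primer end) − (forward-primer start) + 1 = 65 − 15 + 1 = 51 bp.

51 bp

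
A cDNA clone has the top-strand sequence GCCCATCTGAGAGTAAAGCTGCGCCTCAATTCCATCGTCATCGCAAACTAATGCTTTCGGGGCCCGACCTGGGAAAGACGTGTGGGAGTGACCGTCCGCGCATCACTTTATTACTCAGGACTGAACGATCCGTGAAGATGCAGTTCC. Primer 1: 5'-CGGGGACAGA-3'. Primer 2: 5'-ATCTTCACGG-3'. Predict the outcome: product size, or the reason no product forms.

No product — primer 1 has no binding site in the template.

Primer 1 (CGGGGACAGA) does not match the top strand, and its reverse complement TCTGTCCCCG does not match either.
With no annealing site for primer 1, no amplification occurs.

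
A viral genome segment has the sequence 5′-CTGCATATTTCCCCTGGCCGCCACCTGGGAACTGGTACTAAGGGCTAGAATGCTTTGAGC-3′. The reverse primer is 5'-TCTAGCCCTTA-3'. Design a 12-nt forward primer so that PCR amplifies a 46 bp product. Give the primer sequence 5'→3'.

The reverse primer's reverse complement TAAGGGCTAGA matches the template at positions 39–49, so the product ends at position 49.
A 46 bp product then starts at position 49 − 46 + 1 = 4.
The forward primer is identical to the top strand there: CATATTTCCCCT.

5'-CATATTTCCCCT-3'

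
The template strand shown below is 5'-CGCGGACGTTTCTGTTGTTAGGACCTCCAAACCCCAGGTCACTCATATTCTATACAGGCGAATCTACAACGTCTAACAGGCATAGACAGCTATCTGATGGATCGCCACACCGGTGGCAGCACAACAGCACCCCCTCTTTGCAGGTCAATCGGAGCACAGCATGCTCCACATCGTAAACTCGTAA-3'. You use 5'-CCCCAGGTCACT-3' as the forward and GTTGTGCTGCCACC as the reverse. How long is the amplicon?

Scanning the template, CCCCAGGTCACT occurs at positions 32–43; this primer anneals to the bottom strand there with its 3' end pointing downstream.
Reverse complement of the reverse primer: GGTGGCAGCACAAC. This occurs on the top strand at positions 112–125.
The product runs from position 32 to position 125, so its length is 125 − 32 + 1 = 94 bp.

94 bp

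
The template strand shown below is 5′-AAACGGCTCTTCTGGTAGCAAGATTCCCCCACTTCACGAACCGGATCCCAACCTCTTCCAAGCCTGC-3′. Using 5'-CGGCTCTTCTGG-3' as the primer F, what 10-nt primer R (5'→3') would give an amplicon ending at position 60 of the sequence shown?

The forward primer binds at positions 4–15; the product's 3' end on the top strand is position 60.
The reverse primer anneals to the top strand over positions 51–60, i.e. to ACCTCTTCCA.
Its sequence written 5'→3' is the reverse complement: TGGAAGAGGT.

5'-TGGAAGAGGT-3'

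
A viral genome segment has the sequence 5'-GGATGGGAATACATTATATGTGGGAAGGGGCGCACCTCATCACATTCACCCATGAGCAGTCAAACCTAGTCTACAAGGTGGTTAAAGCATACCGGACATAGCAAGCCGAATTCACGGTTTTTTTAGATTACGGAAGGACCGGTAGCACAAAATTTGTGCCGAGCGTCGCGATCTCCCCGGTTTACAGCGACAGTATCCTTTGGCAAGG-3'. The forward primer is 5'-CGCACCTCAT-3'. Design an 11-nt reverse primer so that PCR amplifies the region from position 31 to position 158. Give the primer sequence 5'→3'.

5'-CACAAATTTTG-3'

The product's 3' end on the top strand is position 158.
The reverse primer anneals to the top strand over positions 148–158, i.e. to CAAAATTTGTG.
Its sequence written 5'→3' is the reverse complement: CACAAATTTTG.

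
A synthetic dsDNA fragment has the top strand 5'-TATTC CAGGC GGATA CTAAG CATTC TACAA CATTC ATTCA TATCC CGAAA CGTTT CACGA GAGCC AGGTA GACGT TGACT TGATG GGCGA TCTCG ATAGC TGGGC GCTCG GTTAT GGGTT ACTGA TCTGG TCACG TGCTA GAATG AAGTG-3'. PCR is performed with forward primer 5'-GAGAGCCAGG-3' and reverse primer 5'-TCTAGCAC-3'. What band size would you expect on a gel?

The forward primer matches the template at positions 59–68.
Reverse complement of the reverse primer: GTGCTAGA. This occurs on the top strand at positions 135–142.
Product length = (reverse-primer end) − (forward-primer start) + 1 = 142 − 59 + 1 = 84 bp.

84 bp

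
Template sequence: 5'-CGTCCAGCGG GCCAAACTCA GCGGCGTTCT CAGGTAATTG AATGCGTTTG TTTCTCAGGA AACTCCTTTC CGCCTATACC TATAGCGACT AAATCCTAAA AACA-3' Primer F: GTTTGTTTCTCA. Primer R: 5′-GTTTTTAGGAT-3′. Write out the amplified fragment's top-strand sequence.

Scanning the template, GTTTGTTTCTCA occurs at positions 46–57; this primer anneals to the bottom strand there with its 3' end pointing downstream.
Taking the reverse complement of GTTTTTAGGAT gives ATCCTAAAAAC, found at positions 93–103 on the template; the primer anneals here to the top strand with its 3' end pointing upstream.
The product is the template from position 46 through 103 (58 bp).

5'-GTTTGTTTCTCAGGAAACTCCTTTCCGCCTATACCTATAGCGACTAAATCCTAAAAAC-3'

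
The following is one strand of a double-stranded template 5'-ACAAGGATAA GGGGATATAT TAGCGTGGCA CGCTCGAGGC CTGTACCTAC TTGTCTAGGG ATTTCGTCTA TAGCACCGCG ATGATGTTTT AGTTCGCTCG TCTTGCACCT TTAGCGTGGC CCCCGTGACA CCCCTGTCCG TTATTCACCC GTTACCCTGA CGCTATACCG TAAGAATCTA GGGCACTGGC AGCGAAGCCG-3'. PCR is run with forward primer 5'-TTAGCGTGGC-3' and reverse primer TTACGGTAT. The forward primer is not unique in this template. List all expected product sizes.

The forward primer TTAGCGTGGC matches the top strand at positions 20–29, 111–120.
The reverse primer's reverse complement is ATACCGTAA, matching at positions 165–173.
Each forward site pairs with the reverse site to give a product ending at position 173: sizes 154, 63 bp.

154 bp, 63 bp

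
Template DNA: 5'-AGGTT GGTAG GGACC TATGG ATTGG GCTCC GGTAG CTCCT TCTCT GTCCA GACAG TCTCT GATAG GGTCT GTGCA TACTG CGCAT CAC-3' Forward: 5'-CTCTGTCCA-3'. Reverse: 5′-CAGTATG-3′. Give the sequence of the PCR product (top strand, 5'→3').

Scanning the template, CTCTGTCCA occurs at positions 42–50; this primer anneals to the bottom strand there with its 3' end pointing downstream.
Taking the reverse complement of CAGTATG gives CATACTG, found at positions 74–80 on the template; the primer anneals here to the top strand with its 3' end pointing upstream.
The product is the template from position 42 through 80 (39 bp).

5'-CTCTGTCCAGACAGTCTCTGATAGGGTCTGTGCATACTG-3'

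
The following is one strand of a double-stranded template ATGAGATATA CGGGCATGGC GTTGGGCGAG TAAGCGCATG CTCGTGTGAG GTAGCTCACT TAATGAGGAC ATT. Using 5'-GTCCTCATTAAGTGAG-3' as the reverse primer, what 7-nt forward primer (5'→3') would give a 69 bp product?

The reverse primer's reverse complement CTCACTTAATGAGGAC matches the template at positions 55–70, so the product ends at position 70.
A 69 bp product then starts at position 70 − 69 + 1 = 2.
The forward primer is identical to the top strand there: TGAGATA.

5'-TGAGATA-3'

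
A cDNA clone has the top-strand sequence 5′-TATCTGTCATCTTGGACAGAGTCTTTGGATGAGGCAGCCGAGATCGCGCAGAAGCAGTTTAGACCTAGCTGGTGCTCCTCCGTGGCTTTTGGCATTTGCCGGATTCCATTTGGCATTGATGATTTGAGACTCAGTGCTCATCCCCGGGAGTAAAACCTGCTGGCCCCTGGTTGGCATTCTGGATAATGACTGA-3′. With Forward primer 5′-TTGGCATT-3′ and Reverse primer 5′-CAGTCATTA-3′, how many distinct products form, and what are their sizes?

Three products: 104 bp, 83 bp, 22 bp

The forward primer TTGGCATT matches the top strand at positions 89–96, 110–117, 171–178.
The reverse primer's reverse complement is TAATGACTG, matching at positions 184–192.
Each forward site pairs with the reverse site to give a product ending at position 192: sizes 104, 83, 22 bp.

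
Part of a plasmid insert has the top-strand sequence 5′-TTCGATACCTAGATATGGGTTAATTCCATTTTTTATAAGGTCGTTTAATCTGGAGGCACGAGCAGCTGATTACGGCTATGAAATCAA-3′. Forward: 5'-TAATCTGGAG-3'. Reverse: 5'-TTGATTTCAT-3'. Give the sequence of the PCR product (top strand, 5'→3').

Forward primer TAATCTGGAG is found on the top strand at positions 46–55.
Reverse complement of the reverse primer: ATGAAATCAA. This occurs on the top strand at positions 78–87.
The product is the template from position 46 through 87 (42 bp).

5'-TAATCTGGAGGCACGAGCAGCTGATTACGGCTATGAAATCAA-3'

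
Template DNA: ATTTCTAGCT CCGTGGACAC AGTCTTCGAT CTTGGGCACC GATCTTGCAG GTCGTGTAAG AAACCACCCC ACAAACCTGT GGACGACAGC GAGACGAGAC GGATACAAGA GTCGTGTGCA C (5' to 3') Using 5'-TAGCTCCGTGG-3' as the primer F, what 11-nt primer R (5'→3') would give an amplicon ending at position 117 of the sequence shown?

5'-ACACGACTCTT-3'

The forward primer binds at positions 6–16; the product's 3' end on the top strand is position 117.
The reverse primer anneals to the top strand over positions 107–117, i.e. to AAGAGTCGTGT.
Its sequence written 5'→3' is the reverse complement: ACACGACTCTT.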